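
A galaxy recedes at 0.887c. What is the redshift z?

β = 0.887
(1+β)/(1-β) = 1.887/0.113 = 16.699
√(16.699) = 4.086
z = 4.086 - 1 = 3.086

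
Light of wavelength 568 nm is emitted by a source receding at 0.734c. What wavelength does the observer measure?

β = 0.734
Wavelength Doppler factor = √(1.734/0.266) = √(6.519) = 2.553
λ_obs = 568 × 2.553 = 1450 nm (redshift)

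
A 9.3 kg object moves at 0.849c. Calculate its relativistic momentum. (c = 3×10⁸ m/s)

γ = 1/√(1 - 0.849²) = 1.8925
v = 0.849 × 3×10⁸ = 2.547×10⁸ m/s
p = γmv = 1.8925 × 9.3 × 2.547×10⁸ = 4.483×10⁹ kg·m/s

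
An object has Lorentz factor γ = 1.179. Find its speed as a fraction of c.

From γ = 1/√(1 - v²/c²):
1/γ² = 1/1.179² = 0.7194
v²/c² = 1 - 0.7194 = 0.2806
v/c = √(0.2806) = 0.5297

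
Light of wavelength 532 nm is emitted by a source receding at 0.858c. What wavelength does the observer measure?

β = 0.858
Wavelength Doppler factor = √(1.858/0.142) = √(13.08) = 3.617
λ_obs = 532 × 3.617 = 1924 nm (redshift)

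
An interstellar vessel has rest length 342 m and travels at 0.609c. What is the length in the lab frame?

Proper length L₀ = 342 m
γ = 1/√(1 - 0.609²) = 1.2608
L = L₀/γ = 342/1.2608 = 271.3 m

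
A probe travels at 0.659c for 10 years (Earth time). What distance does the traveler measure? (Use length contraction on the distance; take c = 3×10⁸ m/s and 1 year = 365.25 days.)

Earth distance: d = v × t = 0.659c × 10 yr = 6.2389×10¹⁶ m
γ = 1.3295
d' = d/γ = 6.2389×10¹⁶/1.3295 = 4.693×10¹⁶ m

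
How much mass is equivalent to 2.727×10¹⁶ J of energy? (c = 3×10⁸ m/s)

From E = mc², we get m = E/c²
c² = (3×10⁸)² = 9×10¹⁶ m²/s²
m = 2.727×10¹⁶ / 9×10¹⁶ = 0.3030 kg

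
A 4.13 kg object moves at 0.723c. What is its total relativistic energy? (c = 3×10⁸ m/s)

γ = 1/√(1 - 0.723²) = 1.4475
mc² = 4.13 × (3×10⁸)² = 3.717×10¹⁷ J
E = γmc² = 1.4475 × 3.717×10¹⁷ = 5.380×10¹⁷ J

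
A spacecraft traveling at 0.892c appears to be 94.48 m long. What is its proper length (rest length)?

Contracted length L = 94.48 m
γ = 1/√(1 - 0.892²) = 2.212
L₀ = γL = 2.212 × 94.48 = 209.0 m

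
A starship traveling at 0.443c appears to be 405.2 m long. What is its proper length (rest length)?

Contracted length L = 405.2 m
γ = 1/√(1 - 0.443²) = 1.1154
L₀ = γL = 1.1154 × 405.2 = 452.0 m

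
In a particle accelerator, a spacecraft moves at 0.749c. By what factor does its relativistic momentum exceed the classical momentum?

p_rel = γmv, p_class = mv
Ratio = γ = 1/√(1 - 0.749²)
= 1/√(0.438999) = 1.509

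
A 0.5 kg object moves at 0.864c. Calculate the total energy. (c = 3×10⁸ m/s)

γ = 1/√(1 - 0.864²) = 1.98613
mc² = 0.5 × (3×10⁸)² = 4.500×10¹⁶ J
E = γmc² = 1.98613 × 4.500×10¹⁶ = 8.938×10¹⁶ J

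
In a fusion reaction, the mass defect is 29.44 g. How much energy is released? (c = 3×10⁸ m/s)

Convert mass defect: Δm = 29.44 g = 0.02944 kg
E = Δm·c² = 0.02944 × (3×10⁸)²
= 0.02944 × 9×10¹⁶ = 2.650×10¹⁵ J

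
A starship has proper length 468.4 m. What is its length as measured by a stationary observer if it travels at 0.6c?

Proper length L₀ = 468.4 m
γ = 1/√(1 - 0.6²) = 1.250
L = L₀/γ = 468.4/1.250 = 374.7 m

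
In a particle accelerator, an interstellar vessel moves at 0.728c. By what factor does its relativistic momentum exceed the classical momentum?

p_rel = γmv, p_class = mv
Ratio = γ = 1/√(1 - 0.728²)
= 1/√(0.470016) = 1.459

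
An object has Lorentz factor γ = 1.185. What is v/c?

From γ = 1/√(1 - v²/c²):
1/γ² = 1/1.185² = 0.71214
v²/c² = 1 - 0.71214 = 0.28786
v/c = √(0.28786) = 0.5365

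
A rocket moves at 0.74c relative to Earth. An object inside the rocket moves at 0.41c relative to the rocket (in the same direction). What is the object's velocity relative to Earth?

u = (u' + v)/(1 + u'v/c²)
Numerator: 0.41 + 0.74 = 1.15
Denominator: 1 + 0.3034 = 1.3034
u = 1.15/1.3034 = 0.8823c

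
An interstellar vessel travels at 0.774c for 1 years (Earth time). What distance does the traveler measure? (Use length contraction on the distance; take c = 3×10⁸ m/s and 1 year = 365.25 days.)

Earth distance: d = v × t = 0.774c × 1 yr = 7.3277×10¹⁵ m
γ = 1.5793
d' = d/γ = 7.3277×10¹⁵/1.5793 = 4.640×10¹⁵ m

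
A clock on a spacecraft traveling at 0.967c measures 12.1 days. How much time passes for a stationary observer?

Proper time Δt₀ = 12.1 days
γ = 1/√(1 - 0.967²) = 3.925
Δt = γΔt₀ = 3.925 × 12.1 = 47.49 days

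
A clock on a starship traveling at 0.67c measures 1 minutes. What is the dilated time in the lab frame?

Proper time Δt₀ = 1 minutes
γ = 1/√(1 - 0.67²) = 1.347
Δt = γΔt₀ = 1.347 × 1 = 1.347 minutes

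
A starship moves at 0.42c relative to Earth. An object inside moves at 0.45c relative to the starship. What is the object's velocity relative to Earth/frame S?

u = (u' + v)/(1 + u'v/c²)
Numerator: 0.45 + 0.42 = 0.87
Denominator: 1 + 0.189 = 1.189
u = 0.87/1.189 = 0.7317c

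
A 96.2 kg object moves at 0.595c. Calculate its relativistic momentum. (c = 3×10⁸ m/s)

γ = 1/√(1 - 0.595²) = 1.2442
v = 0.595 × 3×10⁸ = 1.785×10⁸ m/s
p = γmv = 1.2442 × 96.2 × 1.785×10⁸ = 2.137×10¹⁰ kg·m/s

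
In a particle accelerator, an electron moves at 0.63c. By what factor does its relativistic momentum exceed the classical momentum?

p_rel = γmv, p_class = mv
Ratio = γ = 1/√(1 - 0.63²)
= 1/√(0.6031) = 1.288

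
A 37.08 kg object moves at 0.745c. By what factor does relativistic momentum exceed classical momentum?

p_rel = γmv, p_class = mv
Ratio = γ = 1/√(1 - 0.745²) = 1.499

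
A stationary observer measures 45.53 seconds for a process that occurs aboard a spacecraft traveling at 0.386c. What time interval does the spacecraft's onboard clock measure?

Dilated time Δt = 45.53 seconds
γ = 1/√(1 - 0.386²) = 1.084
Δt₀ = Δt/γ = 45.53/1.084 = 42.00 seconds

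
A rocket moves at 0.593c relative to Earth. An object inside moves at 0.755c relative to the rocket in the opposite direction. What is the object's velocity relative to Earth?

Object's velocity in rocket frame is u' = -0.755c
u = (u' + v)/(1 + u'v/c²) = (v - 0.755)/(1 - 0.755·v/c²)
Numerator: 0.593 - 0.755 = -0.162
Denominator: 1 - 0.447715 = 0.552285
u = -0.162/0.552285 = -0.2933c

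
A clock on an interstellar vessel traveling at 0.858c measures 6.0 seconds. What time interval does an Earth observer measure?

Proper time Δt₀ = 6.0 seconds
γ = 1/√(1 - 0.858²) = 1.947
Δt = γΔt₀ = 1.947 × 6.0 = 11.68 seconds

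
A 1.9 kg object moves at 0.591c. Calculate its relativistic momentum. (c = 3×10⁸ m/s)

γ = 1/√(1 - 0.591²) = 1.2397
v = 0.591 × 3×10⁸ = 1.773×10⁸ m/s
p = γmv = 1.2397 × 1.9 × 1.773×10⁸ = 4.176×10⁸ kg·m/s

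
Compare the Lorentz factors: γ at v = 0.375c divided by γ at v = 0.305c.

γ₁ = 1/√(1 - 0.375²) = 1.0787
γ₂ = 1/√(1 - 0.305²) = 1.0500
γ₁/γ₂ = 1.0787/1.0500 = 1.027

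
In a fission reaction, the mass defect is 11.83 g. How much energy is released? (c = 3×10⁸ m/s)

Convert mass defect: Δm = 11.83 g = 0.01183 kg
E = Δm·c² = 0.01183 × (3×10⁸)²
= 0.01183 × 9×10¹⁶ = 1.065×10¹⁵ J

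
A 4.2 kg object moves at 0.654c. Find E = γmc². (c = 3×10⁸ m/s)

γ = 1/√(1 - 0.654²) = 1.322
mc² = 4.2 × (3×10⁸)² = 3.780×10¹⁷ J
E = γmc² = 1.322 × 3.780×10¹⁷ = 4.997×10¹⁷ J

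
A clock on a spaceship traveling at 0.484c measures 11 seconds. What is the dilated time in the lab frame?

Proper time Δt₀ = 11 seconds
γ = 1/√(1 - 0.484²) = 1.143
Δt = γΔt₀ = 1.143 × 11 = 12.57 seconds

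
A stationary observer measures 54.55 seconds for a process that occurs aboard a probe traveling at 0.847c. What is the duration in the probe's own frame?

Dilated time Δt = 54.55 seconds
γ = 1/√(1 - 0.847²) = 1.881
Δt₀ = Δt/γ = 54.55/1.881 = 29.00 seconds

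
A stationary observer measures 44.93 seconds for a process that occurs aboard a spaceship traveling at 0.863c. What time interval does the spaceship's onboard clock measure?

Dilated time Δt = 44.93 seconds
γ = 1/√(1 - 0.863²) = 1.979
Δt₀ = Δt/γ = 44.93/1.979 = 22.70 seconds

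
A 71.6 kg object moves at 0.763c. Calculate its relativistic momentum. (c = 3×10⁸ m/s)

γ = 1/√(1 - 0.763²) = 1.547
v = 0.763 × 3×10⁸ = 2.289×10⁸ m/s
p = γmv = 1.547 × 71.6 × 2.289×10⁸ = 2.535×10¹⁰ kg·m/s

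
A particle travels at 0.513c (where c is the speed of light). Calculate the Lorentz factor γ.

v/c = 0.513, so (v/c)² = 0.263169
1 - (v/c)² = 0.736831
γ = 1/√(0.736831) = 1.165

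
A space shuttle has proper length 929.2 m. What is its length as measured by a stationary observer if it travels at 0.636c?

Proper length L₀ = 929.2 m
γ = 1/√(1 - 0.636²) = 1.29586
L = L₀/γ = 929.2/1.29586 = 717.1 m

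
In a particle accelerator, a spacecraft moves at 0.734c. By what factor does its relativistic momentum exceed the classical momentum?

p_rel = γmv, p_class = mv
Ratio = γ = 1/√(1 - 0.734²)
= 1/√(0.461244) = 1.472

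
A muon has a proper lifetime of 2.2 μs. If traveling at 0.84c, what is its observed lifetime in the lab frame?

Proper lifetime τ₀ = 2.2 μs
γ = 1/√(1 - 0.84²) = 1.843
τ = γτ₀ = 1.843 × 2.2 μs = 4.055 μs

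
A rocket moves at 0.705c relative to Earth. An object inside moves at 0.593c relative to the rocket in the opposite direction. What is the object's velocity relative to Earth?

Object's velocity in rocket frame is u' = -0.593c
u = (u' + v)/(1 + u'v/c²) = (v - 0.593)/(1 - 0.593·v/c²)
Numerator: 0.705 - 0.593 = 0.112
Denominator: 1 - 0.418065 = 0.581935
u = 0.112/0.581935 = 0.1925c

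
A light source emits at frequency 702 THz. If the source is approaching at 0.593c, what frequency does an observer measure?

β = v/c = 0.593
(1+β)/(1-β) = 1.593/0.407 = 3.914
Doppler factor = √(3.914) = 1.978
f_obs = 702 × 1.978 = 1389 THz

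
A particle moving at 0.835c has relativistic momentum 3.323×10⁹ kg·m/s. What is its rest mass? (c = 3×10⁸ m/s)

γ = 1/√(1 - 0.835²) = 1.8174
v = 0.835 × 3×10⁸ = 2.505×10⁸ m/s
m = p/(γv) = 3.323×10⁹/(1.8174 × 2.505×10⁸) = 7.299 kg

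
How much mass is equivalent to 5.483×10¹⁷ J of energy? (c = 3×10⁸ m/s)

From E = mc², we get m = E/c²
c² = (3×10⁸)² = 9×10¹⁶ m²/s²
m = 5.483×10¹⁷ / 9×10¹⁶ = 6.092 kg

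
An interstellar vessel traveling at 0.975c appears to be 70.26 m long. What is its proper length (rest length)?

Contracted length L = 70.26 m
γ = 1/√(1 - 0.975²) = 4.500
L₀ = γL = 4.500 × 70.26 = 316.2 m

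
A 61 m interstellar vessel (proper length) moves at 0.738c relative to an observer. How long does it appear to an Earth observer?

Proper length L₀ = 61 m
γ = 1/√(1 - 0.738²) = 1.482
L = L₀/γ = 61/1.482 = 41.16 m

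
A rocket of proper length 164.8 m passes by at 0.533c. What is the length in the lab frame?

Proper length L₀ = 164.8 m
γ = 1/√(1 - 0.533²) = 1.182
L = L₀/γ = 164.8/1.182 = 139.4 m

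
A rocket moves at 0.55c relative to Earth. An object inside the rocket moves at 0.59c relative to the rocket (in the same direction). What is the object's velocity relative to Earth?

u = (u' + v)/(1 + u'v/c²)
Numerator: 0.59 + 0.55 = 1.14
Denominator: 1 + 0.3245 = 1.3245
u = 1.14/1.3245 = 0.8607c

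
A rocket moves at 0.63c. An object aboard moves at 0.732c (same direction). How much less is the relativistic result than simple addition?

Classical: u' + v = 0.732 + 0.63 = 1.362c
Relativistic: u = (0.732 + 0.63)/(1 + 0.46116) = 1.362/1.46116 = 0.9321c
Difference: 1.362 - 0.9321 = 0.4299c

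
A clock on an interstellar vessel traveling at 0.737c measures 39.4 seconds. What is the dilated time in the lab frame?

Proper time Δt₀ = 39.4 seconds
γ = 1/√(1 - 0.737²) = 1.4795
Δt = γΔt₀ = 1.4795 × 39.4 = 58.29 seconds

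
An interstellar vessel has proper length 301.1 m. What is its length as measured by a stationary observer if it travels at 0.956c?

Proper length L₀ = 301.1 m
γ = 1/√(1 - 0.956²) = 3.409
L = L₀/γ = 301.1/3.409 = 88.33 m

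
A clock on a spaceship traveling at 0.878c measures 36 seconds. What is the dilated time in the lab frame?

Proper time Δt₀ = 36 seconds
γ = 1/√(1 - 0.878²) = 2.0892
Δt = γΔt₀ = 2.0892 × 36 = 75.21 seconds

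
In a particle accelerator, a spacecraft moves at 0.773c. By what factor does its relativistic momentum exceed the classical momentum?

p_rel = γmv, p_class = mv
Ratio = γ = 1/√(1 - 0.773²)
= 1/√(0.402471) = 1.576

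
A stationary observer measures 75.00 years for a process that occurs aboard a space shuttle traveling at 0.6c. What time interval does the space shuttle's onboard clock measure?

Dilated time Δt = 75.00 years
γ = 1/√(1 - 0.6²) = 1.250
Δt₀ = Δt/γ = 75.00/1.250 = 60.00 years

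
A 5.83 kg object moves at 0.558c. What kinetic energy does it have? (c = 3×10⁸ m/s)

γ = 1/√(1 - 0.558²) = 1.2051
γ - 1 = 0.2051
KE = (γ-1)mc² = 0.2051 × 5.83 × (3×10⁸)² = 1.076×10¹⁷ J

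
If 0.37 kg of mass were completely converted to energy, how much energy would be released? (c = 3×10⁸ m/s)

Using E = mc²:
c² = (3×10⁸)² = 9×10¹⁶ m²/s²
E = 0.37 × 9×10¹⁶ = 3.330×10¹⁶ J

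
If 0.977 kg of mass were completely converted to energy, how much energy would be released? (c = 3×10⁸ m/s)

Using E = mc²:
c² = (3×10⁸)² = 9×10¹⁶ m²/s²
E = 0.977 × 9×10¹⁶ = 8.793×10¹⁶ J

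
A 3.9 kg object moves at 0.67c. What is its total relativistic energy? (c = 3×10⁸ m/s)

γ = 1/√(1 - 0.67²) = 1.347
mc² = 3.9 × (3×10⁸)² = 3.510×10¹⁷ J
E = γmc² = 1.347 × 3.510×10¹⁷ = 4.728×10¹⁷ J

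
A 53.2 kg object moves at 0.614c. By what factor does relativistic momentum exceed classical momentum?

p_rel = γmv, p_class = mv
Ratio = γ = 1/√(1 - 0.614²) = 1.267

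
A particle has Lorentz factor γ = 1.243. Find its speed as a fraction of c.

From γ = 1/√(1 - v²/c²):
1/γ² = 1/1.243² = 0.64723
v²/c² = 1 - 0.64723 = 0.35277
v/c = √(0.35277) = 0.5939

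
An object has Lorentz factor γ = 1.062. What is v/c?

From γ = 1/√(1 - v²/c²):
1/γ² = 1/1.062² = 0.8866
v²/c² = 1 - 0.8866 = 0.1134
v/c = √(0.1134) = 0.3367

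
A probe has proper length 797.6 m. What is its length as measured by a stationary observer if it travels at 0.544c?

Proper length L₀ = 797.6 m
γ = 1/√(1 - 0.544²) = 1.19177
L = L₀/γ = 797.6/1.19177 = 669.3 m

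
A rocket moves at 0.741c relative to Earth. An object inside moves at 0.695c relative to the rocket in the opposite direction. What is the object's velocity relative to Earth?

Object's velocity in rocket frame is u' = -0.695c
u = (u' + v)/(1 + u'v/c²) = (v - 0.695)/(1 - 0.695·v/c²)
Numerator: 0.741 - 0.695 = 0.046
Denominator: 1 - 0.514995 = 0.485005
u = 0.046/0.485005 = 0.09484c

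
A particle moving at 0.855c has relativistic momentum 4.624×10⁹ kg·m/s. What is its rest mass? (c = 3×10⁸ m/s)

γ = 1/√(1 - 0.855²) = 1.9282
v = 0.855 × 3×10⁸ = 2.565×10⁸ m/s
m = p/(γv) = 4.624×10⁹/(1.9282 × 2.565×10⁸) = 9.349 kg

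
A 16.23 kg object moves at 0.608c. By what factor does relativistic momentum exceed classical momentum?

p_rel = γmv, p_class = mv
Ratio = γ = 1/√(1 - 0.608²) = 1.260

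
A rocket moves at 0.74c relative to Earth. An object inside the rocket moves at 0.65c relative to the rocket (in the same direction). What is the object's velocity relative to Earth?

u = (u' + v)/(1 + u'v/c²)
Numerator: 0.65 + 0.74 = 1.39
Denominator: 1 + 0.481 = 1.481
u = 1.39/1.481 = 0.9386c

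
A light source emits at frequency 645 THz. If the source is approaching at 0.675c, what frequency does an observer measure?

β = v/c = 0.675
(1+β)/(1-β) = 1.675/0.325 = 5.154
Doppler factor = √(5.154) = 2.270
f_obs = 645 × 2.270 = 1464 THz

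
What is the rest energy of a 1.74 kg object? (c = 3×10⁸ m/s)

c² = (3×10⁸)² = 9.000×10¹⁶ m²/s²
E₀ = mc² = 1.74 × 9.000×10¹⁶ = 1.566×10¹⁷ J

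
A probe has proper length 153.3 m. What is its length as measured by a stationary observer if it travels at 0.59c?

Proper length L₀ = 153.3 m
γ = 1/√(1 - 0.59²) = 1.2385
L = L₀/γ = 153.3/1.2385 = 123.8 m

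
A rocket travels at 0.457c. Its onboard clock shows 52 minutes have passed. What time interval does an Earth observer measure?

Proper time Δt₀ = 52 minutes
γ = 1/√(1 - 0.457²) = 1.1243
Δt = γΔt₀ = 1.1243 × 52 = 58.46 minutes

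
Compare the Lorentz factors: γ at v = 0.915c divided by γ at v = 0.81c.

γ₁ = 1/√(1 - 0.915²) = 2.479
γ₂ = 1/√(1 - 0.81²) = 1.705
γ₁/γ₂ = 2.479/1.705 = 1.454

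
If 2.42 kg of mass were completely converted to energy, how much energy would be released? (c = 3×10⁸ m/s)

Using E = mc²:
c² = (3×10⁸)² = 9×10¹⁶ m²/s²
E = 2.42 × 9×10¹⁶ = 2.178×10¹⁷ J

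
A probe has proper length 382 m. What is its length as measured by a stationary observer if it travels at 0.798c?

Proper length L₀ = 382 m
γ = 1/√(1 - 0.798²) = 1.6593
L = L₀/γ = 382/1.6593 = 230.2 m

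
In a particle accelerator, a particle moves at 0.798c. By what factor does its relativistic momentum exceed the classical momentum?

p_rel = γmv, p_class = mv
Ratio = γ = 1/√(1 - 0.798²)
= 1/√(0.363196) = 1.659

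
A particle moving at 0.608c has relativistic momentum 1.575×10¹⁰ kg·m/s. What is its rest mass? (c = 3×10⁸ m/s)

γ = 1/√(1 - 0.608²) = 1.2595
v = 0.608 × 3×10⁸ = 1.824×10⁸ m/s
m = p/(γv) = 1.575×10¹⁰/(1.2595 × 1.824×10⁸) = 68.56 kg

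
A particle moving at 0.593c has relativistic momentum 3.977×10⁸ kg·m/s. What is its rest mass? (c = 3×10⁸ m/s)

γ = 1/√(1 - 0.593²) = 1.242
v = 0.593 × 3×10⁸ = 1.779×10⁸ m/s
m = p/(γv) = 3.977×10⁸/(1.242 × 1.779×10⁸) = 1.800 kg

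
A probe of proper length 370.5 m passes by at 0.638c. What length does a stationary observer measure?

Proper length L₀ = 370.5 m
γ = 1/√(1 - 0.638²) = 1.2986
L = L₀/γ = 370.5/1.2986 = 285.3 m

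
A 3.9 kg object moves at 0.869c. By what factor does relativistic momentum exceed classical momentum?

p_rel = γmv, p_class = mv
Ratio = γ = 1/√(1 - 0.869²) = 2.021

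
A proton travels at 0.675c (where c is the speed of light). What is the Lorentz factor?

v/c = 0.675, so (v/c)² = 0.455625
1 - (v/c)² = 0.544375
γ = 1/√(0.544375) = 1.355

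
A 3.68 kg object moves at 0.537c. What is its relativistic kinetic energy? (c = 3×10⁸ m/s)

γ = 1/√(1 - 0.537²) = 1.18542
γ - 1 = 0.18542
KE = (γ-1)mc² = 0.18542 × 3.68 × (3×10⁸)² = 6.141×10¹⁶ J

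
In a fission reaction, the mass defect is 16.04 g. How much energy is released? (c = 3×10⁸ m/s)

Convert mass defect: Δm = 16.04 g = 0.01604 kg
E = Δm·c² = 0.01604 × (3×10⁸)²
= 0.01604 × 9×10¹⁶ = 1.444×10¹⁵ J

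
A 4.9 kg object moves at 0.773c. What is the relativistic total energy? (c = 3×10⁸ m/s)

γ = 1/√(1 - 0.773²) = 1.5763
mc² = 4.9 × (3×10⁸)² = 4.410×10¹⁷ J
E = γmc² = 1.5763 × 4.410×10¹⁷ = 6.951×10¹⁷ J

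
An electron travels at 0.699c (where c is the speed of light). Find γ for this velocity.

v/c = 0.699, so (v/c)² = 0.488601
1 - (v/c)² = 0.511399
γ = 1/√(0.511399) = 1.398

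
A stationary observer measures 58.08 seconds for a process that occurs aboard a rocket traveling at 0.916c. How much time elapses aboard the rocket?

Dilated time Δt = 58.08 seconds
γ = 1/√(1 - 0.916²) = 2.493
Δt₀ = Δt/γ = 58.08/2.493 = 23.30 seconds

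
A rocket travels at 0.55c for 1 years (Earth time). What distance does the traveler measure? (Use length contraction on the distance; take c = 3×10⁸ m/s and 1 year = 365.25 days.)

Earth distance: d = v × t = 0.55c × 1 yr = 5.2070×10¹⁵ m
γ = 1.1974
d' = d/γ = 5.2070×10¹⁵/1.1974 = 4.349×10¹⁵ m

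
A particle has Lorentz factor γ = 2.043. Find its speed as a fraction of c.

From γ = 1/√(1 - v²/c²):
1/γ² = 1/2.043² = 0.2396
v²/c² = 1 - 0.2396 = 0.7604
v/c = √(0.7604) = 0.8720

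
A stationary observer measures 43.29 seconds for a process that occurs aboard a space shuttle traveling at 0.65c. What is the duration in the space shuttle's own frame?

Dilated time Δt = 43.29 seconds
γ = 1/√(1 - 0.65²) = 1.316
Δt₀ = Δt/γ = 43.29/1.316 = 32.90 seconds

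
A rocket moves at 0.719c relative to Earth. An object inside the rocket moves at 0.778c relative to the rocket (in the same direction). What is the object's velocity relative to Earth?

u = (u' + v)/(1 + u'v/c²)
Numerator: 0.778 + 0.719 = 1.497
Denominator: 1 + 0.559382 = 1.559382
u = 1.497/1.559382 = 0.9600c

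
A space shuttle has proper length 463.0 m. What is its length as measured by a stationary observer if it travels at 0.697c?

Proper length L₀ = 463.0 m
γ = 1/√(1 - 0.697²) = 1.3946
L = L₀/γ = 463.0/1.3946 = 332.0 m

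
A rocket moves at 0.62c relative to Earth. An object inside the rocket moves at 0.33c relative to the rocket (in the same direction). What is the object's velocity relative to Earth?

u = (u' + v)/(1 + u'v/c²)
Numerator: 0.33 + 0.62 = 0.95
Denominator: 1 + 0.2046 = 1.2046
u = 0.95/1.2046 = 0.7886c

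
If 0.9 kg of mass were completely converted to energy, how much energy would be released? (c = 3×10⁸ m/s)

Using E = mc²:
c² = (3×10⁸)² = 9×10¹⁶ m²/s²
E = 0.9 × 9×10¹⁶ = 8.100×10¹⁶ J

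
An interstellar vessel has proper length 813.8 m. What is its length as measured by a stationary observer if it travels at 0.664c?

Proper length L₀ = 813.8 m
γ = 1/√(1 - 0.664²) = 1.3374
L = L₀/γ = 813.8/1.3374 = 608.5 m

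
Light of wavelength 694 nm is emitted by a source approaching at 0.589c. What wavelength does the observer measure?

β = 0.589
Wavelength Doppler factor = √(0.411/1.589) = √(0.2587) = 0.5086
λ_obs = 694 × 0.5086 = 353.0 nm (blueshift)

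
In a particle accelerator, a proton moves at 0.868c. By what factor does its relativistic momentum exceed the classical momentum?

p_rel = γmv, p_class = mv
Ratio = γ = 1/√(1 - 0.868²)
= 1/√(0.246576) = 2.014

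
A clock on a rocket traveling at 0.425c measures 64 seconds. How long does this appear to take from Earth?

Proper time Δt₀ = 64 seconds
γ = 1/√(1 - 0.425²) = 1.1047
Δt = γΔt₀ = 1.1047 × 64 = 70.70 seconds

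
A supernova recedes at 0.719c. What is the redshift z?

β = 0.719
(1+β)/(1-β) = 1.719/0.281 = 6.117
√(6.117) = 2.473
z = 2.473 - 1 = 1.473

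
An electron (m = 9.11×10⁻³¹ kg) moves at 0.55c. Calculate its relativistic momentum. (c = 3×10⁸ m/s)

γ = 1/√(1 - 0.55²) = 1.1974
v = 0.55 × 3×10⁸ = 1.650×10⁸ m/s
p = γmv = 1.1974 × 9.11×10⁻³¹ × 1.650×10⁸ = 1.800×10⁻²² kg·m/s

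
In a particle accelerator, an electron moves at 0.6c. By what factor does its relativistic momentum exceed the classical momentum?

p_rel = γmv, p_class = mv
Ratio = γ = 1/√(1 - 0.6²)
= 1/√(0.64) = 1.250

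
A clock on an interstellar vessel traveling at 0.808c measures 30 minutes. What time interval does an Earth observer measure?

Proper time Δt₀ = 30 minutes
γ = 1/√(1 - 0.808²) = 1.6973
Δt = γΔt₀ = 1.6973 × 30 = 50.92 minutes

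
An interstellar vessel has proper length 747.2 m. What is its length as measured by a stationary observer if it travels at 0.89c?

Proper length L₀ = 747.2 m
γ = 1/√(1 - 0.89²) = 2.193
L = L₀/γ = 747.2/2.193 = 340.7 m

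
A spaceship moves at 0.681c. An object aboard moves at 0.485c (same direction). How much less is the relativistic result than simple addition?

Classical: u' + v = 0.485 + 0.681 = 1.166c
Relativistic: u = (0.485 + 0.681)/(1 + 0.330285) = 1.166/1.330285 = 0.8765c
Difference: 1.166 - 0.8765 = 0.2895c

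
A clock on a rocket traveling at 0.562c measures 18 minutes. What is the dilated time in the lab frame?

Proper time Δt₀ = 18 minutes
γ = 1/√(1 - 0.562²) = 1.209
Δt = γΔt₀ = 1.209 × 18 = 21.76 minutes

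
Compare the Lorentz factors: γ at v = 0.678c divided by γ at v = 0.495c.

γ₁ = 1/√(1 - 0.678²) = 1.360
γ₂ = 1/√(1 - 0.495²) = 1.151
γ₁/γ₂ = 1.360/1.151 = 1.182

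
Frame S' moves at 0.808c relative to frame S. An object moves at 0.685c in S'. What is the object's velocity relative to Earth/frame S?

u = (u' + v)/(1 + u'v/c²)
Numerator: 0.685 + 0.808 = 1.493
Denominator: 1 + 0.55348 = 1.55348
u = 1.493/1.55348 = 0.9611c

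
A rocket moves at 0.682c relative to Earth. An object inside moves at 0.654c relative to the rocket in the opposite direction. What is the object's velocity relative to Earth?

Object's velocity in rocket frame is u' = -0.654c
u = (u' + v)/(1 + u'v/c²) = (v - 0.654)/(1 - 0.654·v/c²)
Numerator: 0.682 - 0.654 = 0.028
Denominator: 1 - 0.446028 = 0.553972
u = 0.028/0.553972 = 0.05054c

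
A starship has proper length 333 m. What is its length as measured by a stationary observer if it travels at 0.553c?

Proper length L₀ = 333 m
γ = 1/√(1 - 0.553²) = 1.20022
L = L₀/γ = 333/1.20022 = 277.4 m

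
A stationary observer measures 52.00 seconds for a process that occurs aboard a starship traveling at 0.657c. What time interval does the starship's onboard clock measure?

Dilated time Δt = 52.00 seconds
γ = 1/√(1 - 0.657²) = 1.3265
Δt₀ = Δt/γ = 52.00/1.3265 = 39.20 seconds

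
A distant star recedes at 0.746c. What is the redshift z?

β = 0.746
(1+β)/(1-β) = 1.746/0.254 = 6.874
√(6.874) = 2.622
z = 2.622 - 1 = 1.622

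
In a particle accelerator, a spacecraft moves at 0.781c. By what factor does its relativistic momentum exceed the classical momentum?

p_rel = γmv, p_class = mv
Ratio = γ = 1/√(1 - 0.781²)
= 1/√(0.390039) = 1.601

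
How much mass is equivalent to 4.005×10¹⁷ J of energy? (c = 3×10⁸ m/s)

From E = mc², we get m = E/c²
c² = (3×10⁸)² = 9×10¹⁶ m²/s²
m = 4.005×10¹⁷ / 9×10¹⁶ = 4.450 kg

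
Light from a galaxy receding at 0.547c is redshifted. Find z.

β = 0.547
(1+β)/(1-β) = 1.547/0.453 = 3.415
√(3.415) = 1.848
z = 1.848 - 1 = 0.8480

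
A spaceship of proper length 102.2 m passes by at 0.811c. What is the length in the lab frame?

Proper length L₀ = 102.2 m
γ = 1/√(1 - 0.811²) = 1.7093
L = L₀/γ = 102.2/1.7093 = 59.79 m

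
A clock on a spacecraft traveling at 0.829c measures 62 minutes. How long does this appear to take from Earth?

Proper time Δt₀ = 62 minutes
γ = 1/√(1 - 0.829²) = 1.788
Δt = γΔt₀ = 1.788 × 62 = 110.9 minutes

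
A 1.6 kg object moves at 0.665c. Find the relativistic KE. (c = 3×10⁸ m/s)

γ = 1/√(1 - 0.665²) = 1.33897
γ - 1 = 0.33897
KE = (γ-1)mc² = 0.33897 × 1.6 × (3×10⁸)² = 4.881×10¹⁶ J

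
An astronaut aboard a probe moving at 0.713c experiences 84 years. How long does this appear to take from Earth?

Proper time Δt₀ = 84 years
γ = 1/√(1 - 0.713²) = 1.426
Δt = γΔt₀ = 1.426 × 84 = 119.8 years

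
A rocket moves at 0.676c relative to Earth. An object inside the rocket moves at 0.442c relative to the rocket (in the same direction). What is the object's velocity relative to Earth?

u = (u' + v)/(1 + u'v/c²)
Numerator: 0.442 + 0.676 = 1.118
Denominator: 1 + 0.298792 = 1.298792
u = 1.118/1.298792 = 0.8608c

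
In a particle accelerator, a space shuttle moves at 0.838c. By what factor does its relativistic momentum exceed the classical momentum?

p_rel = γmv, p_class = mv
Ratio = γ = 1/√(1 - 0.838²)
= 1/√(0.297756) = 1.833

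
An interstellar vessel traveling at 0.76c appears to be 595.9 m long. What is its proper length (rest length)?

Contracted length L = 595.9 m
γ = 1/√(1 - 0.76²) = 1.5386
L₀ = γL = 1.5386 × 595.9 = 916.9 m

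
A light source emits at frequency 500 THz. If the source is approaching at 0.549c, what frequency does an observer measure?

β = v/c = 0.549
(1+β)/(1-β) = 1.549/0.451 = 3.43459
Doppler factor = √(3.43459) = 1.85326
f_obs = 500 × 1.85326 = 926.6 THz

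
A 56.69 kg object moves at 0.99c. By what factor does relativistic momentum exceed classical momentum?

p_rel = γmv, p_class = mv
Ratio = γ = 1/√(1 - 0.99²) = 7.089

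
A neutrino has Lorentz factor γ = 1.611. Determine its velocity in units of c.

From γ = 1/√(1 - v²/c²):
1/γ² = 1/1.611² = 0.3853
v²/c² = 1 - 0.3853 = 0.6147
v/c = √(0.6147) = 0.7840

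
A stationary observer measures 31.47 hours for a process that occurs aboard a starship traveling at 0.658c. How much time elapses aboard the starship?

Dilated time Δt = 31.47 hours
γ = 1/√(1 - 0.658²) = 1.328
Δt₀ = Δt/γ = 31.47/1.328 = 23.70 hours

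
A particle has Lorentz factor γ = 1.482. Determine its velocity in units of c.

From γ = 1/√(1 - v²/c²):
1/γ² = 1/1.482² = 0.4553
v²/c² = 1 - 0.4553 = 0.5447
v/c = √(0.5447) = 0.7380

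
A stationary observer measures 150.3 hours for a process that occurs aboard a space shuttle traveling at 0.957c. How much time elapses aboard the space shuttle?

Dilated time Δt = 150.3 hours
γ = 1/√(1 - 0.957²) = 3.447
Δt₀ = Δt/γ = 150.3/3.447 = 43.60 hours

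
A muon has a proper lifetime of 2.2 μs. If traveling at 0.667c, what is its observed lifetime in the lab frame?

Proper lifetime τ₀ = 2.2 μs
γ = 1/√(1 - 0.667²) = 1.3422
τ = γτ₀ = 1.3422 × 2.2 μs = 2.953 μs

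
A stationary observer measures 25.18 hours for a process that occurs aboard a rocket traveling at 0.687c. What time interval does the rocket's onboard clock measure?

Dilated time Δt = 25.18 hours
γ = 1/√(1 - 0.687²) = 1.376
Δt₀ = Δt/γ = 25.18/1.376 = 18.30 hours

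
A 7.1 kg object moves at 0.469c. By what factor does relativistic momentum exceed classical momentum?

p_rel = γmv, p_class = mv
Ratio = γ = 1/√(1 - 0.469²) = 1.132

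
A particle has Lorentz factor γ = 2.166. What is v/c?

From γ = 1/√(1 - v²/c²):
1/γ² = 1/2.166² = 0.21315
v²/c² = 1 - 0.21315 = 0.78685
v/c = √(0.78685) = 0.8870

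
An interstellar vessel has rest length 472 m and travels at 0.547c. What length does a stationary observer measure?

Proper length L₀ = 472 m
γ = 1/√(1 - 0.547²) = 1.1946
L = L₀/γ = 472/1.1946 = 395.1 m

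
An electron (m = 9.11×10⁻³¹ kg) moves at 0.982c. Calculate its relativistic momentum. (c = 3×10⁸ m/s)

γ = 1/√(1 - 0.982²) = 5.294
v = 0.982 × 3×10⁸ = 2.946×10⁸ m/s
p = γmv = 5.294 × 9.11×10⁻³¹ × 2.946×10⁸ = 1.421×10⁻²¹ kg·m/s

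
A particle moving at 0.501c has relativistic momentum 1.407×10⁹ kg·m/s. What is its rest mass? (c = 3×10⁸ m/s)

γ = 1/√(1 - 0.501²) = 1.15547
v = 0.501 × 3×10⁸ = 1.503×10⁸ m/s
m = p/(γv) = 1.407×10⁹/(1.15547 × 1.503×10⁸) = 8.102 kg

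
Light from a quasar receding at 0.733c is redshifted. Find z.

β = 0.733
(1+β)/(1-β) = 1.733/0.267 = 6.491
√(6.491) = 2.548
z = 2.548 - 1 = 1.548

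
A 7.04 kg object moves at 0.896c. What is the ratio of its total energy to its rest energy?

E = γmc², E₀ = mc²
E/E₀ = γ = 1/√(1 - 0.896²) = 2.252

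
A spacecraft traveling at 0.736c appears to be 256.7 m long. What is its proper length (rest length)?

Contracted length L = 256.7 m
γ = 1/√(1 - 0.736²) = 1.4771
L₀ = γL = 1.4771 × 256.7 = 379.2 m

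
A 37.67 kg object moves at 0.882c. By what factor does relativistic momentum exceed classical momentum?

p_rel = γmv, p_class = mv
Ratio = γ = 1/√(1 - 0.882²) = 2.122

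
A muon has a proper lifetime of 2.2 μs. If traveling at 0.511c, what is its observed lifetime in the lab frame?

Proper lifetime τ₀ = 2.2 μs
γ = 1/√(1 - 0.511²) = 1.163
τ = γτ₀ = 1.163 × 2.2 μs = 2.559 μs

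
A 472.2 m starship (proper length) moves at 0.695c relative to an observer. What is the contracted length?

Proper length L₀ = 472.2 m
γ = 1/√(1 - 0.695²) = 1.391
L = L₀/γ = 472.2/1.391 = 339.5 m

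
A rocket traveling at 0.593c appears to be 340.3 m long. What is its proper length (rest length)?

Contracted length L = 340.3 m
γ = 1/√(1 - 0.593²) = 1.2419
L₀ = γL = 1.2419 × 340.3 = 422.6 m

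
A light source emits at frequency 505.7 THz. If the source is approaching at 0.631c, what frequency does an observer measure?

β = v/c = 0.631
(1+β)/(1-β) = 1.631/0.369 = 4.420
Doppler factor = √(4.420) = 2.102
f_obs = 505.7 × 2.102 = 1063 THz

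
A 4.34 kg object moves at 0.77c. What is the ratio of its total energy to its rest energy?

E = γmc², E₀ = mc²
E/E₀ = γ = 1/√(1 - 0.77²) = 1.567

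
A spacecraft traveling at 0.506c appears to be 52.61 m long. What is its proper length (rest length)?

Contracted length L = 52.61 m
γ = 1/√(1 - 0.506²) = 1.15938
L₀ = γL = 1.15938 × 52.61 = 60.99 m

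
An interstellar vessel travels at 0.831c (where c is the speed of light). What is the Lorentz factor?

v/c = 0.831, so (v/c)² = 0.690561
1 - (v/c)² = 0.309439
γ = 1/√(0.309439) = 1.798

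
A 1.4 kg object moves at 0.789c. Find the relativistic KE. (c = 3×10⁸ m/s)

γ = 1/√(1 - 0.789²) = 1.6276
γ - 1 = 0.6276
KE = (γ-1)mc² = 0.6276 × 1.4 × (3×10⁸)² = 7.908×10¹⁶ J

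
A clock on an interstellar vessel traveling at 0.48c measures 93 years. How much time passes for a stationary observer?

Proper time Δt₀ = 93 years
γ = 1/√(1 - 0.48²) = 1.140
Δt = γΔt₀ = 1.140 × 93 = 106.0 years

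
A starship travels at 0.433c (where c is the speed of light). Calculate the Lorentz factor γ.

v/c = 0.433, so (v/c)² = 0.187489
1 - (v/c)² = 0.812511
γ = 1/√(0.812511) = 1.109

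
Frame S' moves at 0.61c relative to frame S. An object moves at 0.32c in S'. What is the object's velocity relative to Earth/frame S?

u = (u' + v)/(1 + u'v/c²)
Numerator: 0.32 + 0.61 = 0.93
Denominator: 1 + 0.1952 = 1.1952
u = 0.93/1.1952 = 0.7781c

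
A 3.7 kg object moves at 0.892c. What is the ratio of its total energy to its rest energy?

E = γmc², E₀ = mc²
E/E₀ = γ = 1/√(1 - 0.892²) = 2.212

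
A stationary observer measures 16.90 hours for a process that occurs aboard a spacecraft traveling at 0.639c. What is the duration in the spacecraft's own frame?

Dilated time Δt = 16.90 hours
γ = 1/√(1 - 0.639²) = 1.300
Δt₀ = Δt/γ = 16.90/1.300 = 13.00 hours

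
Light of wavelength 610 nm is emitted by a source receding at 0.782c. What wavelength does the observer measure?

β = 0.782
Wavelength Doppler factor = √(1.782/0.218) = √(8.174) = 2.859
λ_obs = 610 × 2.859 = 1744 nm (redshift)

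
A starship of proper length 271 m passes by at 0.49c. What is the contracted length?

Proper length L₀ = 271 m
γ = 1/√(1 - 0.49²) = 1.1472
L = L₀/γ = 271/1.1472 = 236.2 m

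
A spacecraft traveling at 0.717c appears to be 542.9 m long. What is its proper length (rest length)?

Contracted length L = 542.9 m
γ = 1/√(1 - 0.717²) = 1.4346
L₀ = γL = 1.4346 × 542.9 = 778.8 m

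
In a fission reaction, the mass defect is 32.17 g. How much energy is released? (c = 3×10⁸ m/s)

Convert mass defect: Δm = 32.17 g = 0.03217 kg
E = Δm·c² = 0.03217 × (3×10⁸)²
= 0.03217 × 9×10¹⁶ = 2.895×10¹⁵ J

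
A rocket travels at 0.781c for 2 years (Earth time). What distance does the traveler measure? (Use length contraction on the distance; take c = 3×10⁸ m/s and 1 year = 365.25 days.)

Earth distance: d = v × t = 0.781c × 2 yr = 1.478789×10¹⁶ m
γ = 1.601201
d' = d/γ = 1.478789×10¹⁶/1.601201 = 9.235×10¹⁵ m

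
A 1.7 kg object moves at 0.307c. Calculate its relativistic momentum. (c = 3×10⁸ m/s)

γ = 1/√(1 - 0.307²) = 1.0507
v = 0.307 × 3×10⁸ = 9.210×10⁷ m/s
p = γmv = 1.0507 × 1.7 × 9.210×10⁷ = 1.645×10⁸ kg·m/s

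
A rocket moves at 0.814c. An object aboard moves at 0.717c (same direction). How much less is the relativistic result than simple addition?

Classical: u' + v = 0.717 + 0.814 = 1.531c
Relativistic: u = (0.717 + 0.814)/(1 + 0.583638) = 1.531/1.583638 = 0.9668c
Difference: 1.531 - 0.9668 = 0.5642c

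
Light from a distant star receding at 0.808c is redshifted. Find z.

β = 0.808
(1+β)/(1-β) = 1.808/0.192 = 9.417
√(9.417) = 3.069
z = 3.069 - 1 = 2.069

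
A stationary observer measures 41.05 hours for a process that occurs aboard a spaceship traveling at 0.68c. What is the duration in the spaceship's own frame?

Dilated time Δt = 41.05 hours
γ = 1/√(1 - 0.68²) = 1.364
Δt₀ = Δt/γ = 41.05/1.364 = 30.10 hours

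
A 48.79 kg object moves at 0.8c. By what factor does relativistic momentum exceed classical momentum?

p_rel = γmv, p_class = mv
Ratio = γ = 1/√(1 - 0.8²) = 1.667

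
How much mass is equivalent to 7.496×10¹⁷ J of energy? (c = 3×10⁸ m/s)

From E = mc², we get m = E/c²
c² = (3×10⁸)² = 9×10¹⁶ m²/s²
m = 7.496×10¹⁷ / 9×10¹⁶ = 8.329 kg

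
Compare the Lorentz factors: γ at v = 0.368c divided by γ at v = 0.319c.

γ₁ = 1/√(1 - 0.368²) = 1.075
γ₂ = 1/√(1 - 0.319²) = 1.055
γ₁/γ₂ = 1.075/1.055 = 1.019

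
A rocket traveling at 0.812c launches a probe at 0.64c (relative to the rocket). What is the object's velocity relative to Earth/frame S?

u = (u' + v)/(1 + u'v/c²)
Numerator: 0.64 + 0.812 = 1.452
Denominator: 1 + 0.51968 = 1.51968
u = 1.452/1.51968 = 0.9555c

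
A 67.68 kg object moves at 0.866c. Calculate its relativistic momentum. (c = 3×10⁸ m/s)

γ = 1/√(1 - 0.866²) = 1.9998
v = 0.866 × 3×10⁸ = 2.598×10⁸ m/s
p = γmv = 1.9998 × 67.68 × 2.598×10⁸ = 3.516×10¹⁰ kg·m/s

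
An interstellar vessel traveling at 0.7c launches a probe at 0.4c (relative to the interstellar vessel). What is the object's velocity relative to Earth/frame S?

u = (u' + v)/(1 + u'v/c²)
Numerator: 0.4 + 0.7 = 1.1
Denominator: 1 + 0.28 = 1.28
u = 1.1/1.28 = 0.8594c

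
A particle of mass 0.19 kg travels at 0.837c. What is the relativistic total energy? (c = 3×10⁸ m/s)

γ = 1/√(1 - 0.837²) = 1.8275
mc² = 0.19 × (3×10⁸)² = 1.710×10¹⁶ J
E = γmc² = 1.8275 × 1.710×10¹⁶ = 3.125×10¹⁶ J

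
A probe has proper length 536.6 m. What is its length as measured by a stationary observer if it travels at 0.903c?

Proper length L₀ = 536.6 m
γ = 1/√(1 - 0.903²) = 2.328
L = L₀/γ = 536.6/2.328 = 230.5 m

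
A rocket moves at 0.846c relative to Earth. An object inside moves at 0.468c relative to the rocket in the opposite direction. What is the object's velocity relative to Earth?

Object's velocity in rocket frame is u' = -0.468c
u = (u' + v)/(1 + u'v/c²) = (v - 0.468)/(1 - 0.468·v/c²)
Numerator: 0.846 - 0.468 = 0.378
Denominator: 1 - 0.395928 = 0.604072
u = 0.378/0.604072 = 0.6258c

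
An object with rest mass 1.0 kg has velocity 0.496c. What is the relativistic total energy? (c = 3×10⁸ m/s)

γ = 1/√(1 - 0.496²) = 1.1516
mc² = 1.0 × (3×10⁸)² = 9.000×10¹⁶ J
E = γmc² = 1.1516 × 9.000×10¹⁶ = 1.036×10¹⁷ J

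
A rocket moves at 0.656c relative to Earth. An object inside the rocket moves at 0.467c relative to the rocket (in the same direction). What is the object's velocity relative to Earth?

u = (u' + v)/(1 + u'v/c²)
Numerator: 0.467 + 0.656 = 1.123
Denominator: 1 + 0.306352 = 1.306352
u = 1.123/1.306352 = 0.8596c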